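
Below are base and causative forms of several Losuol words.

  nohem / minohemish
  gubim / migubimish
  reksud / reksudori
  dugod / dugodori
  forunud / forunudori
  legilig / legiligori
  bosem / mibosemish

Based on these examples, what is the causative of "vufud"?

vufudori

"vufud" ends in -d. The stems ending in -d (reksud → reksudori, dugod → dugodori, forunud → forunudori) add -ori.
The other pattern: stems ending in -m add mi- … -ish around the stem.
So vufud → vufudori.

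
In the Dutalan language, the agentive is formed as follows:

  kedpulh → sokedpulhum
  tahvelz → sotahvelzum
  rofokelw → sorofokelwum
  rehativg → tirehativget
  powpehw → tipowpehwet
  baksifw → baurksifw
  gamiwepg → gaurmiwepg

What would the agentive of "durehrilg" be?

"durehrilg" has second-to-last letter 'l'. The stems whose second-to-last letter is 'l' (kedpulh → sokedpulhum, tahvelz → sotahvelzum, rofokelw → sorofokelwum) add so- … -um around the stem.
The other patterns: stems whose second-to-last letter is 'h' or 'v' add ti- … -et around the stem; stems whose second-to-last letter is 'f' or 'p' insert -ur- after the first vowel.
So durehrilg → sodurehrilgum.

sodurehrilgum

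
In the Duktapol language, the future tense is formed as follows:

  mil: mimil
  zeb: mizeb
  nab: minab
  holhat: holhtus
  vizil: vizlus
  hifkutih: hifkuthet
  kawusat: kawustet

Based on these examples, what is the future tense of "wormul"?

wormlus

mil and vizil both end in -l yet inflect differently (mimil, vizlus), so the final letter is not what conditions the rule; the number of vowels is.
"wormul" has 2 vowels. The stems with 2 vowels (holhat → holhtus, vizil → vizlus) delete the last vowel and add -us.
The other patterns: stems with 1 vowel add the prefix mi-; stems with 3 vowels delete the last vowel and add -et.
So wormul → wormlus.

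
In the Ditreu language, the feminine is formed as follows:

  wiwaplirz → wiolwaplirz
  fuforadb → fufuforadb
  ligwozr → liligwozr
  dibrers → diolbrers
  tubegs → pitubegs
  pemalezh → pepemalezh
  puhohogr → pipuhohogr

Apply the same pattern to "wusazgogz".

piwusazgogz

tubegs and dibrers both end in -s yet inflect differently (pitubegs, diolbrers), so the final letter is not what conditions the rule; the second-to-last letter is.
"wusazgogz" has second-to-last letter 'g'. The stems whose second-to-last letter is 'g' (tubegs → pitubegs, puhohogr → pipuhohogr) add the prefix pi-.
The other patterns: stems whose second-to-last letter is 'r' insert -ol- after the first vowel; stems whose second-to-last letter is 'd' or 'z' repeat the first consonant+vowel as a prefix.
So wusazgogz → piwusazgogz.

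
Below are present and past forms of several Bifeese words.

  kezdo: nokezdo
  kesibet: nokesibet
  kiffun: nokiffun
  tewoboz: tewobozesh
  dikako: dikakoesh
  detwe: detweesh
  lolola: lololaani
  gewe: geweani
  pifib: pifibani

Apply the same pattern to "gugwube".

kezdo and dikako both end in -o yet inflect differently (nokezdo, dikakoesh), so the final letter is not what conditions the rule; the first letter is.
"gugwube" begins with g-. The one such stem in the data (gewe → geweani) adds -ani, so the same rule applies.
The other patterns: stems beginning with k- add the prefix no-; stems beginning with d- or t- add -esh.
So gugwube → gugwubeani.

gugwubeani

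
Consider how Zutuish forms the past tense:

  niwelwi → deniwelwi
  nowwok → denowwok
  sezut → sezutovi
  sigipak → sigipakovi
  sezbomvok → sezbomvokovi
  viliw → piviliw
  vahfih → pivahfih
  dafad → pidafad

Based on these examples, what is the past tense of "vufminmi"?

"vufminmi" begins with v-. The stems beginning with v- (viliw → piviliw, vahfih → pivahfih) add the prefix pi-.
So vufminmi → pivufminmi.

pivufminmi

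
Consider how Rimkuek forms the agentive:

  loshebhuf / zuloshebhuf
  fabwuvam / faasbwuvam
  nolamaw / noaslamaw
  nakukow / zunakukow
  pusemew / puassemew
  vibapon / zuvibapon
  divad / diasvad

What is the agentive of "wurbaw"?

pusemew and nakukow both end in -w yet inflect differently (puassemew, zunakukow), so the final letter is not what conditions the rule; the last vowel is.
"wurbaw" has last vowel 'a'. The stems whose last vowel is 'a' (divad → diasvad, fabwuvam → faasbwuvam, nolamaw → noaslamaw) insert -as- after the first vowel.
The other pattern: stems whose last vowel is 'o' or 'u' add the prefix zu-.
So wurbaw → wuasrbaw.

wuasrbaw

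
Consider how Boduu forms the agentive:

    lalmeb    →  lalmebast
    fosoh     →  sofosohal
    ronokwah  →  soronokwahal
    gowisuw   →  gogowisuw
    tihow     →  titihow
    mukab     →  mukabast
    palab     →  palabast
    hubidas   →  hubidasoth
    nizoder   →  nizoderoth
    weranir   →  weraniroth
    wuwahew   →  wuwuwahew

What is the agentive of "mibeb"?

mibebast

wuwahew and lalmeb both have last vowel 'e' yet inflect differently (wuwuwahew, lalmebast), so the last vowel is not what conditions the rule; the final letter is.
"mibeb" ends in -b. The stems ending in -b (lalmeb → lalmebast, palab → palabast, mukab → mukabast) add -ast.
So mibeb → mibebast.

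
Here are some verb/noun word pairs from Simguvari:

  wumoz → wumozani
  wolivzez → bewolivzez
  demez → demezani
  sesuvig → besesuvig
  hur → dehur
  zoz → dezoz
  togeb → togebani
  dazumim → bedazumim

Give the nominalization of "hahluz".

hahluzani

zoz and wumoz both end in -z yet inflect differently (dezoz, wumozani), so the final letter is not what conditions the rule; the number of vowels is.
"hahluz" has 2 vowels. The stems with 2 vowels (wumoz → wumozani, demez → demezani, togeb → togebani) add -ani.
So hahluz → hahluzani.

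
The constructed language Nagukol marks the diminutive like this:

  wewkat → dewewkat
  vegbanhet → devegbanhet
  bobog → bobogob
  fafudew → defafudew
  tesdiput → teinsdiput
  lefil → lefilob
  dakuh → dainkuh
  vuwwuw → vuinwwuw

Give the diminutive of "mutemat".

demutemat

"mutemat" has last vowel 'a'. The one such stem in the data (wewkat → dewewkat) adds the prefix de-, so the same rule applies.
So mutemat → demutemat.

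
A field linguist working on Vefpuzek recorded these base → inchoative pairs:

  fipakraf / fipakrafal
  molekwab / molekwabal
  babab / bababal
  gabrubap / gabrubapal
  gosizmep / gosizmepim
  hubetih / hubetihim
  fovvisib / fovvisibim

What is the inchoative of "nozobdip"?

nozobdipim

gabrubap and gosizmep both end in -p yet inflect differently (gabrubapal, gosizmepim), so the final letter is not what conditions the rule; the last vowel is.
"nozobdip" has last vowel 'i'. The stems whose last vowel is 'i' (hubetih → hubetihim, fovvisib → fovvisibim) add -im.
So nozobdip → nozobdipim.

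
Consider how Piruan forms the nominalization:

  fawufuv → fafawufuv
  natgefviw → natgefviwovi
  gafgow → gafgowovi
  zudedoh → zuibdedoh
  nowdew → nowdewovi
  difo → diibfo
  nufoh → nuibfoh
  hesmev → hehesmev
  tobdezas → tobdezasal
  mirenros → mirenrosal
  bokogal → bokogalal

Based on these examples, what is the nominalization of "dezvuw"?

dezvuwovi

mirenros and gafgow both have last vowel 'o' yet inflect differently (mirenrosal, gafgowovi), so the last vowel is not what conditions the rule; the final letter is.
"dezvuw" ends in -w. The stems ending in -w (gafgow → gafgowovi, natgefviw → natgefviwovi, nowdew → nowdewovi) add -ovi.
So dezvuw → dezvuwovi.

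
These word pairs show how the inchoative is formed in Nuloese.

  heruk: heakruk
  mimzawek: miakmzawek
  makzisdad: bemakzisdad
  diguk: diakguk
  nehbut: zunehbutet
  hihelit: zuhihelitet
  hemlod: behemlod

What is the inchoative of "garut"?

"garut" ends in -t. The stems ending in -t (nehbut → zunehbutet, hihelit → zuhihelitet) add zu- … -et around the stem.
The other patterns: stems ending in -k insert -ak- after the first vowel; stems ending in -d add the prefix be-.
So garut → zugarutet.

zugarutet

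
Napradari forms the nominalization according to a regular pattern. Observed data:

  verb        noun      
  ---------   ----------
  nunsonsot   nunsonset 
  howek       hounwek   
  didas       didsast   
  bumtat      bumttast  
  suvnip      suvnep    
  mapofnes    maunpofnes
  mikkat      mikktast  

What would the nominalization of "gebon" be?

geben

"gebon" has last vowel 'o'. The one such stem in the data (nunsonsot → nunsonset) changes the last vowel to 'e' (as does suvnip), so the same rule applies.
So gebon → geben.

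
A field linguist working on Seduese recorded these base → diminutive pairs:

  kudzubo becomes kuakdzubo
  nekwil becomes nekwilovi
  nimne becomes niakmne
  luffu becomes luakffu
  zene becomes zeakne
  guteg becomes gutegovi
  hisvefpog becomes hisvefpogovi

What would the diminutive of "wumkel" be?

guteg and zene both have last vowel 'e' yet inflect differently (gutegovi, zeakne), so the last vowel is not what conditions the rule; whether the stem ends in a vowel or a consonant is.
"wumkel" ends in a consonant. The stems ending in a consonant (hisvefpog → hisvefpogovi, guteg → gutegovi, nekwil → nekwilovi) add -ovi.
The other pattern: stems ending in a vowel insert -ak- after the first vowel.
So wumkel → wumkelovi.

wumkelovi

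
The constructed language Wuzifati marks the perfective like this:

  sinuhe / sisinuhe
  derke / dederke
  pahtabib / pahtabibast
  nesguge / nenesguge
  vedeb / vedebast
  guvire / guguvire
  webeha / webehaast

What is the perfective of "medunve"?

memedunve

nesguge and vedeb both have last vowel 'e' yet inflect differently (nenesguge, vedebast), so the last vowel is not what conditions the rule; the final letter is.
"medunve" ends in -e. The stems ending in -e (nesguge → nenesguge, sinuhe → sisinuhe, guvire → guguvire) repeat the first consonant+vowel as a prefix.
The other pattern: stems ending in -a or -b add -ast.
So medunve → memedunve.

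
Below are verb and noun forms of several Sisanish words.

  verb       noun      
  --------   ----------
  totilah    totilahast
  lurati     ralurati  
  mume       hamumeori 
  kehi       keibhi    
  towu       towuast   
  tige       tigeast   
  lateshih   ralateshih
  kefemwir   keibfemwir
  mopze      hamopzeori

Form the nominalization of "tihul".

lurati and kehi both end in -i yet inflect differently (ralurati, keibhi), so the final letter is not what conditions the rule; the first letter is.
"tihul" begins with t-. The stems beginning with t- (towu → towuast, tige → tigeast, totilah → totilahast) add -ast.
The other patterns: stems beginning with l- add the prefix ra-; stems beginning with m- add ha- … -ori around the stem; stems beginning with k- insert -ib- after the first vowel.
So tihul → tihulast.

tihulast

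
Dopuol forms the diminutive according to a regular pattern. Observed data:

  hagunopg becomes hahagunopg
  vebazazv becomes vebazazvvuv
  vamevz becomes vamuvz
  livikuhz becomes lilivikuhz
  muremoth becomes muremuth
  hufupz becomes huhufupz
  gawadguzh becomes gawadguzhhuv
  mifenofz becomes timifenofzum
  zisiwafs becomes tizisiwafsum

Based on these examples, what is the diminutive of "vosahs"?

vovosahs

gawadguzh and muremoth both end in -h yet inflect differently (gawadguzhhuv, muremuth), so the final letter is not what conditions the rule; the second-to-last letter is.
"vosahs" has second-to-last letter 'h'. The one such stem in the data (livikuhz → lilivikuhz) repeats the first consonant+vowel as a prefix (as do hufupz, hagunopg), so the same rule applies.
The other patterns: stems whose second-to-last letter is 'z' double the final consonant and add -uv; stems whose second-to-last letter is 't' or 'v' change the last vowel to 'u'; stems whose second-to-last letter is 'f' add ti- … -um around the stem.
So vosahs → vovosahs.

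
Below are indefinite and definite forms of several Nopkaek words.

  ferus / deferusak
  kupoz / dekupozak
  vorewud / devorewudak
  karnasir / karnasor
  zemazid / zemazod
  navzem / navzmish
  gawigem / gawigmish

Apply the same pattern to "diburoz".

"diburoz" has last vowel 'o'. The one such stem in the data (kupoz → dekupozak) adds de- … -ak around the stem, so the same rule applies.
So diburoz → dediburozak.

dediburozak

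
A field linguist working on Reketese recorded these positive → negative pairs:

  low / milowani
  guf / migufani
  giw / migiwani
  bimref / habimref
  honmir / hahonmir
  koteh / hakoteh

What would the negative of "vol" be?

mivolani

guf and bimref both end in -f yet inflect differently (migufani, habimref), so the final letter is not what conditions the rule; the number of vowels is.
"vol" has 1 vowel. The stems with 1 vowel (low → milowani, guf → migufani, giw → migiwani) add mi- … -ani around the stem.
The other pattern: stems with 2 vowels add the prefix ha-.
So vol → mivolani.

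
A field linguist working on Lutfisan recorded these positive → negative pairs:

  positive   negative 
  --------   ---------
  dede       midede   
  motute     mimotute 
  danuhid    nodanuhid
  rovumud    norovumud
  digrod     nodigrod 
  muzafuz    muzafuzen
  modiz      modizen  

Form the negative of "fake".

rovumud and muzafuz both have last vowel 'u' yet inflect differently (norovumud, muzafuzen), so the last vowel is not what conditions the rule; the final letter is.
"fake" ends in -e. The stems ending in -e (dede → midede, motute → mimotute) add the prefix mi-.
So fake → mifake.

mifake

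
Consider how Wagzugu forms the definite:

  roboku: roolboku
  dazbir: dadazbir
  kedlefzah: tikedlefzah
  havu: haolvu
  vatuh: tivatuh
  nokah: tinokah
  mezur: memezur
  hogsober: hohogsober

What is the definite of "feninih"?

mezur and havu both have last vowel 'u' yet inflect differently (memezur, haolvu), so the last vowel is not what conditions the rule; the final letter is.
"feninih" ends in -h. The stems ending in -h (nokah → tinokah, vatuh → tivatuh, kedlefzah → tikedlefzah) add the prefix ti-.
The other patterns: stems ending in -r repeat the first consonant+vowel as a prefix; stems ending in -u insert -ol- after the first vowel.
So feninih → tifeninih.

tifeninih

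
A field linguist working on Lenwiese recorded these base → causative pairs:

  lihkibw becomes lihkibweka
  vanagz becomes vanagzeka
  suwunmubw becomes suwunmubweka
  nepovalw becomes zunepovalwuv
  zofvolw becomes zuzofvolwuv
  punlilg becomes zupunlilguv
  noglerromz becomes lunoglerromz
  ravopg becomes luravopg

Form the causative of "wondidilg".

lihkibw and nepovalw both end in -w yet inflect differently (lihkibweka, zunepovalwuv), so the final letter is not what conditions the rule; the second-to-last letter is.
"wondidilg" has second-to-last letter 'l'. The stems whose second-to-last letter is 'l' (nepovalw → zunepovalwuv, zofvolw → zuzofvolwuv, punlilg → zupunlilguv) add zu- … -uv around the stem.
The other patterns: stems whose second-to-last letter is 'b' or 'g' add -eka; stems whose second-to-last letter is 'm' or 'p' add the prefix lu-.
So wondidilg → zuwondidilguv.

zuwondidilguv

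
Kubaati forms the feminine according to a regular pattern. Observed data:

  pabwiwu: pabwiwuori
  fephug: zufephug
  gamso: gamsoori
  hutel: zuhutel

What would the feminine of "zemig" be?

pabwiwu and fephug both have last vowel 'u' yet inflect differently (pabwiwuori, zufephug), so the last vowel is not what conditions the rule; whether the stem ends in a vowel or a consonant is.
"zemig" ends in a consonant. The stems ending in a consonant (hutel → zuhutel, fephug → zufephug) add the prefix zu-.
The other pattern: stems ending in a vowel add -ori.
So zemig → zuzemig.

zuzemig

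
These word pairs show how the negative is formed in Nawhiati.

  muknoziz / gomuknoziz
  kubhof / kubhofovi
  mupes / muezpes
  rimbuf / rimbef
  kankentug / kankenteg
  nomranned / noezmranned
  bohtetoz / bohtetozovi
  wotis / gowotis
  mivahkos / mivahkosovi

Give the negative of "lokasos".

rimbuf and kubhof both end in -f yet inflect differently (rimbef, kubhofovi), so the final letter is not what conditions the rule; the last vowel is.
"lokasos" has last vowel 'o'. The stems whose last vowel is 'o' (bohtetoz → bohtetozovi, kubhof → kubhofovi, mivahkos → mivahkosovi) add -ovi.
So lokasos → lokasosovi.

lokasosovi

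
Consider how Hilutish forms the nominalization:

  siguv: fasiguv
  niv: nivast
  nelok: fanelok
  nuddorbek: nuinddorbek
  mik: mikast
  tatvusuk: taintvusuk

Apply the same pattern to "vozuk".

"vozuk" has 2 vowels. The stems with 2 vowels (nelok → fanelok, siguv → fasiguv) add the prefix fa-.
So vozuk → favozuk.

favozuk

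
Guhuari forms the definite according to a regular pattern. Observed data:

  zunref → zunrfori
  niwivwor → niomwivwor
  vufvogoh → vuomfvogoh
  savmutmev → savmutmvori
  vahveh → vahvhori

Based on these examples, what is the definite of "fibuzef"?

vahveh and vufvogoh both end in -h yet inflect differently (vahvhori, vuomfvogoh), so the final letter is not what conditions the rule; the last vowel is.
"fibuzef" has last vowel 'e'. The stems whose last vowel is 'e' (vahveh → vahvhori, savmutmev → savmutmvori, zunref → zunrfori) delete the last vowel and add -ori.
The other pattern: stems whose last vowel is 'o' insert -om- after the first vowel.
So fibuzef → fibuzfori.

fibuzfori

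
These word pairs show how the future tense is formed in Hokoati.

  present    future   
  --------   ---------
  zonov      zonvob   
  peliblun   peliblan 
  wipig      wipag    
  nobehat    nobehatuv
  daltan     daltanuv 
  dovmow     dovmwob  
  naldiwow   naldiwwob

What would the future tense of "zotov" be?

zotvob

daltan and peliblun both end in -n yet inflect differently (daltanuv, peliblan), so the final letter is not what conditions the rule; the last vowel is.
"zotov" has last vowel 'o'. The stems whose last vowel is 'o' (naldiwow → naldiwwob, dovmow → dovmwob, zonov → zonvob) delete the last vowel and add -ob.
So zotov → zotvob.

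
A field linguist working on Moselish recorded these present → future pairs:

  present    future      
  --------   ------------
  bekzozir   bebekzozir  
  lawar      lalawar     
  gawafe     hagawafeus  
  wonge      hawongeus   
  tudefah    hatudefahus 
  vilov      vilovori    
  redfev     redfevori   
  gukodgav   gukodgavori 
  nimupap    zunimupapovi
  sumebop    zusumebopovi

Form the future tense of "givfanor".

gigivfanor

lawar and tudefah both have last vowel 'a' yet inflect differently (lalawar, hatudefahus), so the last vowel is not what conditions the rule; the final letter is.
"givfanor" ends in -r. The stems ending in -r (bekzozir → bebekzozir, lawar → lalawar) repeat the first consonant+vowel as a prefix.
So givfanor → gigivfanor.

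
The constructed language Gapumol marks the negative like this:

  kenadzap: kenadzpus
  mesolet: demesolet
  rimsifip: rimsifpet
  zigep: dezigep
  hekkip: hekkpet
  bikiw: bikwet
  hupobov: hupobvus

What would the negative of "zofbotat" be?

zofbottus

rimsifip and zigep both end in -p yet inflect differently (rimsifpet, dezigep), so the final letter is not what conditions the rule; the last vowel is.
"zofbotat" has last vowel 'a'. The one such stem in the data (kenadzap → kenadzpus) deletes the last vowel and adds -us (as does hupobov), so the same rule applies.
So zofbotat → zofbottus.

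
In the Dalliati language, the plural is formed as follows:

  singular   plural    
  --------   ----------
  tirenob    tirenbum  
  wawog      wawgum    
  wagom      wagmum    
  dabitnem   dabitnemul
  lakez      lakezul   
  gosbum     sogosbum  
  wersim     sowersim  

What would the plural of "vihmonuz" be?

sovihmonuz

wagom and dabitnem both end in -m yet inflect differently (wagmum, dabitnemul), so the final letter is not what conditions the rule; the last vowel is.
"vihmonuz" has last vowel 'u'. The one such stem in the data (gosbum → sogosbum) adds the prefix so-, so the same rule applies.
The other patterns: stems whose last vowel is 'o' delete the last vowel and add -um; stems whose last vowel is 'e' add -ul.
So vihmonuz → sovihmonuz.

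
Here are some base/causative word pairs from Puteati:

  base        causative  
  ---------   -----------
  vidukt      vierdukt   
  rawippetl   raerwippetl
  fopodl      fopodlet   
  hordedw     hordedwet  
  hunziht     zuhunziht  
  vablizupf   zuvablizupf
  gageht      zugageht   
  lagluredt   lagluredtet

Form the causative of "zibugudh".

zibugudhet

"zibugudh" has second-to-last letter 'd'. The stems whose second-to-last letter is 'd' (fopodl → fopodlet, hordedw → hordedwet, lagluredt → lagluredtet) add -et.
The other patterns: stems whose second-to-last letter is 'k' or 't' insert -er- after the first vowel; stems whose second-to-last letter is 'h' or 'p' add the prefix zu-.
So zibugudh → zibugudhet.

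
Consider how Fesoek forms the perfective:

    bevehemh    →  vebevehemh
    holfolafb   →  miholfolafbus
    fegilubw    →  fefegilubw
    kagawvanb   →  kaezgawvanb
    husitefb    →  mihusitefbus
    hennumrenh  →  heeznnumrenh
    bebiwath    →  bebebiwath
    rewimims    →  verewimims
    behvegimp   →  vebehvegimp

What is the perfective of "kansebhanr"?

bevehemh and hennumrenh both end in -h yet inflect differently (vebevehemh, heeznnumrenh), so the final letter is not what conditions the rule; the second-to-last letter is.
"kansebhanr" has second-to-last letter 'n'. The stems whose second-to-last letter is 'n' (kagawvanb → kaezgawvanb, hennumrenh → heeznnumrenh) insert -ez- after the first vowel.
The other patterns: stems whose second-to-last letter is 'm' add the prefix ve-; stems whose second-to-last letter is 'f' add mi- … -us around the stem; stems whose second-to-last letter is 'b' or 't' repeat the first consonant+vowel as a prefix.
So kansebhanr → kaeznsebhanr.

kaeznsebhanr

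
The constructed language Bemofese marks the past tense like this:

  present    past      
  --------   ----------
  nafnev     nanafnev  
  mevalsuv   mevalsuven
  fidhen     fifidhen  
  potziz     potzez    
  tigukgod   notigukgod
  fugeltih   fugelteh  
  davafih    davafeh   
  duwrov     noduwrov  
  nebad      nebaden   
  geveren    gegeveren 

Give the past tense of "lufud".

nafnev and mevalsuv both end in -v yet inflect differently (nanafnev, mevalsuven), so the final letter is not what conditions the rule; the last vowel is.
"lufud" has last vowel 'u'. The one such stem in the data (mevalsuv → mevalsuven) adds -en, so the same rule applies.
The other patterns: stems whose last vowel is 'i' change the last vowel to 'e'; stems whose last vowel is 'e' repeat the first consonant+vowel as a prefix; stems whose last vowel is 'o' add the prefix no-.
So lufud → lufuden.

lufuden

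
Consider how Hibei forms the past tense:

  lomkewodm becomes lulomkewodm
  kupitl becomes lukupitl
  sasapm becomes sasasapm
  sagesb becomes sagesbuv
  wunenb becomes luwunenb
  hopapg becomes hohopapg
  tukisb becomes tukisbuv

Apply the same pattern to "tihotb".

lutihotb

tukisb and wunenb both end in -b yet inflect differently (tukisbuv, luwunenb), so the final letter is not what conditions the rule; the second-to-last letter is.
"tihotb" has second-to-last letter 't'. The one such stem in the data (kupitl → lukupitl) adds the prefix lu-, so the same rule applies.
The other patterns: stems whose second-to-last letter is 'p' repeat the first consonant+vowel as a prefix; stems whose second-to-last letter is 's' add -uv.
So tihotb → lutihotb.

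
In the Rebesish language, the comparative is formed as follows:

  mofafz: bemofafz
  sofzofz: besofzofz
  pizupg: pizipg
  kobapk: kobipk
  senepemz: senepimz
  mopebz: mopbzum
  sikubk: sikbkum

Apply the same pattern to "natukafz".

mofafz and senepemz both end in -z yet inflect differently (bemofafz, senepimz), so the final letter is not what conditions the rule; the second-to-last letter is.
"natukafz" has second-to-last letter 'f'. The stems whose second-to-last letter is 'f' (mofafz → bemofafz, sofzofz → besofzofz) add the prefix be-.
So natukafz → benatukafz.

benatukafz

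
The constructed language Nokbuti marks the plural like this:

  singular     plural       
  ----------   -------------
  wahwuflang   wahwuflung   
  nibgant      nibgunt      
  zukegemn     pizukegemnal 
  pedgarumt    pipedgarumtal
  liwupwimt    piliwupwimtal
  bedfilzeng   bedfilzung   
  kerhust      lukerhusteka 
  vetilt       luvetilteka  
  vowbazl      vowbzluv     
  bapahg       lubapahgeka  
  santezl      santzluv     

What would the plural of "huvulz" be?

luhuvulzeka

nibgant and pedgarumt both end in -t yet inflect differently (nibgunt, pipedgarumtal), so the final letter is not what conditions the rule; the second-to-last letter is.
"huvulz" has second-to-last letter 'l'. The one such stem in the data (vetilt → luvetilteka) adds lu- … -eka around the stem, so the same rule applies.
So huvulz → luhuvulzeka.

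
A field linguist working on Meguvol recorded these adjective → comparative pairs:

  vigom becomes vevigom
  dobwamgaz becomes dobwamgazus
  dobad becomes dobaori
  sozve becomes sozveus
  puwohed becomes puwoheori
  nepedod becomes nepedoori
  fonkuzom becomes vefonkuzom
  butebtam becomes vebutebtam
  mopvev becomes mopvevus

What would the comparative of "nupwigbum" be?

venupwigbum

"nupwigbum" ends in -m. The stems ending in -m (vigom → vevigom, fonkuzom → vefonkuzom, butebtam → vebutebtam) add the prefix ve-.
So nupwigbum → venupwigbum.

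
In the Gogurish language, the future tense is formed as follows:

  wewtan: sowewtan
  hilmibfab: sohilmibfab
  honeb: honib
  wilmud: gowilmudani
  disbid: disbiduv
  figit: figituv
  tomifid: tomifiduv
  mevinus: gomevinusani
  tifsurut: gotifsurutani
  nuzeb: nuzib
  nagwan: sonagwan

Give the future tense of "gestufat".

hilmibfab and nuzeb both end in -b yet inflect differently (sohilmibfab, nuzib), so the final letter is not what conditions the rule; the last vowel is.
"gestufat" has last vowel 'a'. The stems whose last vowel is 'a' (nagwan → sonagwan, hilmibfab → sohilmibfab, wewtan → sowewtan) add the prefix so-.
The other patterns: stems whose last vowel is 'i' add -uv; stems whose last vowel is 'e' change the last vowel to 'i'; stems whose last vowel is 'u' add go- … -ani around the stem.
So gestufat → sogestufat.

sogestufat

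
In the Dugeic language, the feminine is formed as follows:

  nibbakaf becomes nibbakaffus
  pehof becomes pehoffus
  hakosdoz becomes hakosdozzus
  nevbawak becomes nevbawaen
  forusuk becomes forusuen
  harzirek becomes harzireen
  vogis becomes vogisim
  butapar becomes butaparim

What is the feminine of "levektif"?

nibbakaf and nevbawak both have last vowel 'a' yet inflect differently (nibbakaffus, nevbawaen), so the last vowel is not what conditions the rule; the final letter is.
"levektif" ends in -f. The stems ending in -f (nibbakaf → nibbakaffus, pehof → pehoffus) double the final consonant and add -us.
The other patterns: stems ending in -k drop the final letter and add -en; stems ending in -r or -s add -im.
So levektif → levektiffus.

levektiffus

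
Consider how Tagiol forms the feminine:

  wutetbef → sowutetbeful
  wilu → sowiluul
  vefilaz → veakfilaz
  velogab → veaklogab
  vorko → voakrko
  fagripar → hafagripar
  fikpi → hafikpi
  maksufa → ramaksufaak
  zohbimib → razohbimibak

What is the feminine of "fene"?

velogab and zohbimib both end in -b yet inflect differently (veaklogab, razohbimibak), so the final letter is not what conditions the rule; the first letter is.
"fene" begins with f-. The stems beginning with f- (fagripar → hafagripar, fikpi → hafikpi) add the prefix ha-.
So fene → hafene.

hafene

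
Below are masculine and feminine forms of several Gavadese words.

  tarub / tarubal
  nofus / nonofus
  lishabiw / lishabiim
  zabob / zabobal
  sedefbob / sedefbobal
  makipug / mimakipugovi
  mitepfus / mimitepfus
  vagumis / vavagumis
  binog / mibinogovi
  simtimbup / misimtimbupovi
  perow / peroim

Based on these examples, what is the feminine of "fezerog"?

mifezerogovi

nofus and tarub both have last vowel 'u' yet inflect differently (nonofus, tarubal), so the last vowel is not what conditions the rule; the final letter is.
"fezerog" ends in -g. The stems ending in -g (makipug → mimakipugovi, binog → mibinogovi) add mi- … -ovi around the stem.
The other patterns: stems ending in -s repeat the first consonant+vowel as a prefix; stems ending in -b add -al; stems ending in -w drop the final letter and add -im.
So fezerog → mifezerogovi.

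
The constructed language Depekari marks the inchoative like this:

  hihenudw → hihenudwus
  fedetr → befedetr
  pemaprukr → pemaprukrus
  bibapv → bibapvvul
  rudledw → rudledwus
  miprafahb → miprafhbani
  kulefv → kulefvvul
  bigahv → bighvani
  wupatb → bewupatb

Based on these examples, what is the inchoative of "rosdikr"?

rosdikrus

pemaprukr and fedetr both end in -r yet inflect differently (pemaprukrus, befedetr), so the final letter is not what conditions the rule; the second-to-last letter is.
"rosdikr" has second-to-last letter 'k'. The one such stem in the data (pemaprukr → pemaprukrus) adds -us, so the same rule applies.
The other patterns: stems whose second-to-last letter is 'h' delete the last vowel and add -ani; stems whose second-to-last letter is 't' add the prefix be-; stems whose second-to-last letter is 'f' or 'p' double the final consonant and add -ul.
So rosdikr → rosdikrus.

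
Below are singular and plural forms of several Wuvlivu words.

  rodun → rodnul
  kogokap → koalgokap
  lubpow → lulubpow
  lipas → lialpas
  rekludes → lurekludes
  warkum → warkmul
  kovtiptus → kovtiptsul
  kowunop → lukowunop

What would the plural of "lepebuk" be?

lepebkul

lipas and kovtiptus both end in -s yet inflect differently (lialpas, kovtiptsul), so the final letter is not what conditions the rule; the last vowel is.
"lepebuk" has last vowel 'u'. The stems whose last vowel is 'u' (warkum → warkmul, rodun → rodnul, kovtiptus → kovtiptsul) delete the last vowel and add -ul.
The other patterns: stems whose last vowel is 'a' insert -al- after the first vowel; stems whose last vowel is 'e' or 'o' add the prefix lu-.
So lepebuk → lepebkul.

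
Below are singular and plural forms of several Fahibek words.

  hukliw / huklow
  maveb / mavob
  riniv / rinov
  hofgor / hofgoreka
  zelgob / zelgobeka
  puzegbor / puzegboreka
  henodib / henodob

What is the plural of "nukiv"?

zelgob and henodib both end in -b yet inflect differently (zelgobeka, henodob), so the final letter is not what conditions the rule; the last vowel is.
"nukiv" has last vowel 'i'. The stems whose last vowel is 'i' (henodib → henodob, hukliw → huklow, riniv → rinov) change the last vowel to 'o'.
So nukiv → nukov.

nukov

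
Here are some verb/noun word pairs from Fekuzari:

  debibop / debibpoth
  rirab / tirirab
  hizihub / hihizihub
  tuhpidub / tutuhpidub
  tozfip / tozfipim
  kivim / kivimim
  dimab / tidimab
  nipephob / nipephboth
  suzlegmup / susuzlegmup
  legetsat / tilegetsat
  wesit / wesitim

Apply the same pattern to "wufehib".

wufehibim

suzlegmup and tozfip both end in -p yet inflect differently (susuzlegmup, tozfipim), so the final letter is not what conditions the rule; the last vowel is.
"wufehib" has last vowel 'i'. The stems whose last vowel is 'i' (tozfip → tozfipim, wesit → wesitim, kivim → kivimim) add -im.
The other patterns: stems whose last vowel is 'u' repeat the first consonant+vowel as a prefix; stems whose last vowel is 'o' delete the last vowel and add -oth; stems whose last vowel is 'a' add the prefix ti-.
So wufehib → wufehibim.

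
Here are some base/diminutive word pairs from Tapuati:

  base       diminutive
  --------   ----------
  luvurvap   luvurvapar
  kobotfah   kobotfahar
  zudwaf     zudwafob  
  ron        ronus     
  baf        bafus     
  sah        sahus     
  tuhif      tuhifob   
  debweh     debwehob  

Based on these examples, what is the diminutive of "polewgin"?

polewginar

"polewgin" has 3 vowels. The stems with 3 vowels (kobotfah → kobotfahar, luvurvap → luvurvapar) add -ar.
So polewgin → polewginar.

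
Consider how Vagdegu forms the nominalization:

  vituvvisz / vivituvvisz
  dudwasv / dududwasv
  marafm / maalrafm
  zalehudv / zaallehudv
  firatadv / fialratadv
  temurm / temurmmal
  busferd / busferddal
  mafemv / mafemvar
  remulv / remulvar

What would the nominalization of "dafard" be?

dafarddal

"dafard" has second-to-last letter 'r'. The stems whose second-to-last letter is 'r' (temurm → temurmmal, busferd → busferddal) double the final consonant and add -al.
So dafard → dafarddal.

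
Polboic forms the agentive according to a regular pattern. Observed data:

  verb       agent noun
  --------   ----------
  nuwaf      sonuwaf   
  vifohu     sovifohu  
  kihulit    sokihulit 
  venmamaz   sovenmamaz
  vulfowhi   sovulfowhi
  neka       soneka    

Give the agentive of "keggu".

sokeggu

Every pair shown (nuwaf → sonuwaf, vifohu → sovifohu, kihulit → sokihulit, …) follows the same rule: add the prefix so-.
So keggu → sokeggu.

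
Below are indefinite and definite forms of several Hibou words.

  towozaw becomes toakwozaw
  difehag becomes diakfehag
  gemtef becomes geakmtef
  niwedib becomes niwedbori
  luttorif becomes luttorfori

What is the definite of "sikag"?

luttorif and gemtef both end in -f yet inflect differently (luttorfori, geakmtef), so the final letter is not what conditions the rule; the last vowel is.
"sikag" has last vowel 'a'. The stems whose last vowel is 'a' (difehag → diakfehag, towozaw → toakwozaw) insert -ak- after the first vowel.
So sikag → siakkag.

siakkag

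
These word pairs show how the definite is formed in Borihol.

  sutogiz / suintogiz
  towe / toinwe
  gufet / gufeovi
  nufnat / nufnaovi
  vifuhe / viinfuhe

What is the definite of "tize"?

tiinze

"tize" ends in -e. The stems ending in -e (towe → toinwe, vifuhe → viinfuhe) insert -in- after the first vowel.
The other pattern: stems ending in -t drop the final letter and add -ovi.
So tize → tiinze.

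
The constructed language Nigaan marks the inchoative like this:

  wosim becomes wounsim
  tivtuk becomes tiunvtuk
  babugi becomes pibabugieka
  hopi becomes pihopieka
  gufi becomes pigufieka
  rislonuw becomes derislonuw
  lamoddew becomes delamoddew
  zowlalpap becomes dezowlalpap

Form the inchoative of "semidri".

"semidri" ends in -i. The stems ending in -i (babugi → pibabugieka, hopi → pihopieka, gufi → pigufieka) add pi- … -eka around the stem.
So semidri → pisemidrieka.

pisemidrieka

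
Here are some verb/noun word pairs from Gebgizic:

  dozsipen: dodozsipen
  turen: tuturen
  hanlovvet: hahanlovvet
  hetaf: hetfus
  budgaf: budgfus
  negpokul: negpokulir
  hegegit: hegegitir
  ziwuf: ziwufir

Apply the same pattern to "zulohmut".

"zulohmut" has last vowel 'u'. The stems whose last vowel is 'u' (negpokul → negpokulir, ziwuf → ziwufir) add -ir.
The other patterns: stems whose last vowel is 'e' repeat the first consonant+vowel as a prefix; stems whose last vowel is 'a' delete the last vowel and add -us.
So zulohmut → zulohmutir.

zulohmutir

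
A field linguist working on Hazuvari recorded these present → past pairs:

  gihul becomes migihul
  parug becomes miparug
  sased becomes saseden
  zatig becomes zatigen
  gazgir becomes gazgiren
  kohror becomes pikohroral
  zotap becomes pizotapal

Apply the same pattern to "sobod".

pisobodal

parug and zatig both end in -g yet inflect differently (miparug, zatigen), so the final letter is not what conditions the rule; the last vowel is.
"sobod" has last vowel 'o'. The one such stem in the data (kohror → pikohroral) adds pi- … -al around the stem, so the same rule applies.
The other patterns: stems whose last vowel is 'u' add the prefix mi-; stems whose last vowel is 'e' or 'i' add -en.
So sobod → pisobodal.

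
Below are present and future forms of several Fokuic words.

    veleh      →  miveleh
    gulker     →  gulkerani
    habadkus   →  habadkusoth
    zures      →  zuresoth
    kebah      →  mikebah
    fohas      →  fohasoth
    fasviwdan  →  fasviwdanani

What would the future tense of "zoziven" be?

zozivenani

kebah and fohas both have last vowel 'a' yet inflect differently (mikebah, fohasoth), so the last vowel is not what conditions the rule; the final letter is.
"zoziven" ends in -n. The one such stem in the data (fasviwdan → fasviwdanani) adds -ani, so the same rule applies.
The other patterns: stems ending in -h add the prefix mi-; stems ending in -s add -oth.
So zoziven → zozivenani.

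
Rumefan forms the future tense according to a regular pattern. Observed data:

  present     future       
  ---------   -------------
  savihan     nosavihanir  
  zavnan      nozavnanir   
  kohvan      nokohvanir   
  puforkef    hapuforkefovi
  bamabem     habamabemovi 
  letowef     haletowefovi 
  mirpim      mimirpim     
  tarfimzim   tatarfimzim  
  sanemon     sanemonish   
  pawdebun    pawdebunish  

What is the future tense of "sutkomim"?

susutkomim

"sutkomim" has last vowel 'i'. The stems whose last vowel is 'i' (mirpim → mimirpim, tarfimzim → tatarfimzim) repeat the first consonant+vowel as a prefix.
The other patterns: stems whose last vowel is 'a' add no- … -ir around the stem; stems whose last vowel is 'e' add ha- … -ovi around the stem; stems whose last vowel is 'o' or 'u' add -ish.
So sutkomim → susutkomim.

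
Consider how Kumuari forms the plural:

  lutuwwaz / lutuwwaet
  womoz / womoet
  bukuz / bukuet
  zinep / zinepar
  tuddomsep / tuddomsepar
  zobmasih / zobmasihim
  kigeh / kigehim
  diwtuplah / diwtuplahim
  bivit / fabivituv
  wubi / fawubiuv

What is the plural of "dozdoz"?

zinep and kigeh both have last vowel 'e' yet inflect differently (zinepar, kigehim), so the last vowel is not what conditions the rule; the final letter is.
"dozdoz" ends in -z. The stems ending in -z (lutuwwaz → lutuwwaet, womoz → womoet, bukuz → bukuet) drop the final letter and add -et.
So dozdoz → dozdoet.

dozdoet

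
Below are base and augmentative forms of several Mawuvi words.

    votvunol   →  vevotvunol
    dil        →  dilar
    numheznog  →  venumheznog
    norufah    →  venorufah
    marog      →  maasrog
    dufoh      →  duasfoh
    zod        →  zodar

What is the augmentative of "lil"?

"lil" has 1 vowel. The stems with 1 vowel (zod → zodar, dil → dilar) add -ar.
So lil → lilar.

lilar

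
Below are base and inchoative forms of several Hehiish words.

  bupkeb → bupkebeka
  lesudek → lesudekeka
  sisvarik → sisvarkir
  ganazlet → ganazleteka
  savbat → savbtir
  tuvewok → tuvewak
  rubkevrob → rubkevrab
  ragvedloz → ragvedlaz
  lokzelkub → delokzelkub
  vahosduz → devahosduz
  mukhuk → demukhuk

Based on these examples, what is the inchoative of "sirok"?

mukhuk and lesudek both end in -k yet inflect differently (demukhuk, lesudekeka), so the final letter is not what conditions the rule; the last vowel is.
"sirok" has last vowel 'o'. The stems whose last vowel is 'o' (tuvewok → tuvewak, ragvedloz → ragvedlaz, rubkevrob → rubkevrab) change the last vowel to 'a'.
So sirok → sirak.

sirak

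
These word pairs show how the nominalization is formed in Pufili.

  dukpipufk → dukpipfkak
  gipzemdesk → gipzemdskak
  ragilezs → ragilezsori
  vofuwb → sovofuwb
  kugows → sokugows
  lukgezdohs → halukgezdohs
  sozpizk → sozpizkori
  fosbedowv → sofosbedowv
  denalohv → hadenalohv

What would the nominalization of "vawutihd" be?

havawutihd

ragilezs and lukgezdohs both end in -s yet inflect differently (ragilezsori, halukgezdohs), so the final letter is not what conditions the rule; the second-to-last letter is.
"vawutihd" has second-to-last letter 'h'. The stems whose second-to-last letter is 'h' (denalohv → hadenalohv, lukgezdohs → halukgezdohs) add the prefix ha-.
So vawutihd → havawutihd.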